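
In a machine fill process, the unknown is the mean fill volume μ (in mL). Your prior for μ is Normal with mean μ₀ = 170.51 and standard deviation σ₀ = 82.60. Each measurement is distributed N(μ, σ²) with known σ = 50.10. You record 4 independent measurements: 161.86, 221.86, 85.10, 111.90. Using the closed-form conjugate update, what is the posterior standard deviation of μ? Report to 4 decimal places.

For Normal data with known variance σ², a Normal(μ₀, σ₀²) prior on μ is conjugate. Posterior precision = 1/σ₀² + n/σ²; posterior mean is the precision-weighted average of μ₀ and x̄.
σ₀² = 82.60² = 6822.76, σ² = 50.10² = 2510.01; σ² + n·σ₀² = 2510.01 + 4·6822.76 = 29801.05.
Posterior precision = 1/σ₀² + n/σ² = 1/6822.76 + 4/2510.01 = (σ² + n·σ₀²)/(σ₀²σ²) = 29801.05/(6822.76·2510.01); posterior variance σₙ² = σ₀²σ²/(σ² + n·σ₀²) = 6822.76·2510.01/29801.05 = 574.650753.
Posterior SD = √σₙ² = √(6822.76·2510.01/29801.05) = 23.9719.

23.9719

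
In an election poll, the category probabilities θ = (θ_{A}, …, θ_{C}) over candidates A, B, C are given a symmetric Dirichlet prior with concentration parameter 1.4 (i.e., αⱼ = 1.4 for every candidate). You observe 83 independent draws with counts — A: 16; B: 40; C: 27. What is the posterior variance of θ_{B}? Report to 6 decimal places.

The Dirichlet prior is conjugate to the Multinomial likelihood: each posterior αⱼ = prior αⱼ + observed count nⱼ.
Posterior concentration: (17.4, 41.4, 28.4), total = 87.2.
Var[θ_j] = α_j(Σα−α_j)/((Σα)²(Σα+1)) = 41.4·45.8/(87.2²·88.2) = 0.002827.

0.002827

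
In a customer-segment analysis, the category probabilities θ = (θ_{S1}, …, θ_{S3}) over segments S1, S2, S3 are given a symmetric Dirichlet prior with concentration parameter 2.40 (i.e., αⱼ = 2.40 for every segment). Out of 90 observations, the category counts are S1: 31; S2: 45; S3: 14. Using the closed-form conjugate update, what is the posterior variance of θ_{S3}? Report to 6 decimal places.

The Dirichlet prior is conjugate to the Multinomial likelihood: each posterior αⱼ = prior αⱼ + observed count nⱼ.
Posterior concentration: (33.40, 47.40, 16.40), total = 97.20.
Var[θ_j] = α_j(Σα−α_j)/((Σα)²(Σα+1)) = 16.40·80.80/(97.20²·98.20) = 0.001428.

0.001428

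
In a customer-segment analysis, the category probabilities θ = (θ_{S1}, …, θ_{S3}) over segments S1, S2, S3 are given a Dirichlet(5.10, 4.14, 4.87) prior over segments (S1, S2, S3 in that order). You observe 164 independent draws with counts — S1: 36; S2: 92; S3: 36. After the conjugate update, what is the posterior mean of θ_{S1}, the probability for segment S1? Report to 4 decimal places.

0.2308

The Dirichlet prior is conjugate to the Multinomial likelihood: each posterior αⱼ = prior αⱼ + observed count nⱼ.
Posterior concentration: (41.10, 96.14, 40.87), total = 178.11.
E[θ_{S1}|data] = α_{S1}/Σα = 41.10/178.11 = 0.2308.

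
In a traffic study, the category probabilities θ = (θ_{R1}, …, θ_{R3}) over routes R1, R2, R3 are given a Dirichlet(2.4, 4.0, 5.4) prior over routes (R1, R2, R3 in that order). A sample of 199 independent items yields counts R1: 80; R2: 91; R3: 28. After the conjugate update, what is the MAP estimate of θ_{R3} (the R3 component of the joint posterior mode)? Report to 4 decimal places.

0.1559

The Dirichlet prior is conjugate to the Multinomial likelihood: each posterior αⱼ = prior αⱼ + observed count nⱼ.
Posterior concentration: (82.4, 95.0, 33.4), total = 210.8.
Joint mode component: (α_{R3}−1)/(Σα−K) = 32.4/207.8 = 0.1559.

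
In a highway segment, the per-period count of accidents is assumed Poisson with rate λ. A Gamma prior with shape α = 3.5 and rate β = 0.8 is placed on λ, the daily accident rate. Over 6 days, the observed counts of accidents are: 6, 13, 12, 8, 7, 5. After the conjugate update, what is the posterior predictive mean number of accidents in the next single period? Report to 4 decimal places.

8.0147

With a Gamma(shape α, rate β) prior, the Poisson likelihood is conjugate: the posterior is Gamma(α + ΣXᵢ, β + n).
Sum of counts S = 51 over n = 6 days.
Posterior: Gamma(α+S, β+n) = Gamma(3.5+51, 0.8+6) = Gamma(54.5, 6.8).
The predictive distribution for one future period is NegBinom with mean α/β = 8.0147.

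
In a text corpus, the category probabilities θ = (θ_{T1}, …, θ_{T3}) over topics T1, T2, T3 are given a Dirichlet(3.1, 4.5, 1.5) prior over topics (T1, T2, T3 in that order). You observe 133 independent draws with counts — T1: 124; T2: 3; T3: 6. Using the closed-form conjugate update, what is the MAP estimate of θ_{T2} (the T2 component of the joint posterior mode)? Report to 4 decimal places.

The Dirichlet prior is conjugate to the Multinomial likelihood: each posterior αⱼ = prior αⱼ + observed count nⱼ.
Posterior concentration: (127.1, 7.5, 7.5), total = 142.1.
Joint mode component: (α_{T2}−1)/(Σα−K) = 6.5/139.1 = 0.0467.

0.0467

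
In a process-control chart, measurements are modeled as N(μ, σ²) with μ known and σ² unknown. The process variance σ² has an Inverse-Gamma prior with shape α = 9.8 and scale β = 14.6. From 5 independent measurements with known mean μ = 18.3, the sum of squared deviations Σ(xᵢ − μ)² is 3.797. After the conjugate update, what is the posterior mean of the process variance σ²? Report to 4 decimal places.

With known mean μ and an Inverse-Gamma(α, β) prior on σ², the Normal likelihood is conjugate: posterior is Inv-Gamma(α + n/2, β + Σ(xᵢ−μ)²/2).
Posterior: Inv-Gamma(9.8 + 5/2, 14.6 + 3.797/2) = Inv-Gamma(12.30, 16.4985).
E[σ²|data] = β/(α−1) = 16.4985/11.30 = 1.4600.

1.4600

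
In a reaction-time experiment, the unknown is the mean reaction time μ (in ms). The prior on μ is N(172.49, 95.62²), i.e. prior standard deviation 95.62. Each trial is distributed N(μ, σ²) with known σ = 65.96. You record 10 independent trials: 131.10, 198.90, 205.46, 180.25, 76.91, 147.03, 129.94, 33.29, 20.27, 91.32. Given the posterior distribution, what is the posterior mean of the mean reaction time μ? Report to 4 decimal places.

For Normal data with known variance σ², a Normal(μ₀, σ₀²) prior on μ is conjugate. Posterior precision = 1/σ₀² + n/σ²; posterior mean is the precision-weighted average of μ₀ and x̄.
Σxᵢ = 131.10 + 198.90 + 205.46 + 180.25 + 76.91 + 147.03 + 129.94 + 33.29 + 20.27 + 91.32 = 1214.47, so n·x̄ = 1214.47.
σ₀² = 95.62² = 9143.1844, σ² = 65.96² = 4350.7216; σ² + n·σ₀² = 4350.7216 + 10·9143.1844 = 95782.5656.
Posterior mean = (μ₀/σ₀² + n·x̄/σ²)/(1/σ₀² + n/σ²) = (σ²·μ₀ + σ₀²·n·x̄)/(σ² + n·σ₀²) = (4350.7216·172.49 + 9143.1844·1214.47)/95782.5656 = 11854579.127052/95782.5656 = 123.7655.

123.7655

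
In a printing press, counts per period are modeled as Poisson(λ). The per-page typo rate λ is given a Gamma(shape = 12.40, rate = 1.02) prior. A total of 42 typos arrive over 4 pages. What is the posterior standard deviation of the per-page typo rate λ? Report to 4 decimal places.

With a Gamma(shape α, rate β) prior, the Poisson likelihood is conjugate: the posterior is Gamma(α + ΣXᵢ, β + n).
Posterior: Gamma(α+S, β+n) = Gamma(12.40+42, 1.02+4) = Gamma(54.40, 5.02).
SD = √α/β = √54.40/5.02 = 1.4693.

1.4693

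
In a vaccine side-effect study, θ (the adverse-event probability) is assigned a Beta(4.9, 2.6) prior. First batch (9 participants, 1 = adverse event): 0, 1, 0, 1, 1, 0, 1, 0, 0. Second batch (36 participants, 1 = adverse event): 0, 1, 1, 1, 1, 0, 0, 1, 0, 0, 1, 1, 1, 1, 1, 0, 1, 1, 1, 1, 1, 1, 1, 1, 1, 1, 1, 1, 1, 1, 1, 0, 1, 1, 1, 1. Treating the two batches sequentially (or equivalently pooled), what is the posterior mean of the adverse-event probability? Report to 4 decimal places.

The Beta prior is conjugate to a Binomial/Bernoulli likelihood; the update adds successes to α and failures to β.
After batch 1: Beta(4.9+4, 2.6+5) = Beta(8.9, 7.6).
After batch 2: Beta(8.9+29, 7.6+7) = Beta(37.9, 14.6).
Posterior mean = α/(α+β) = 37.9/52.5 = 0.7219.

0.7219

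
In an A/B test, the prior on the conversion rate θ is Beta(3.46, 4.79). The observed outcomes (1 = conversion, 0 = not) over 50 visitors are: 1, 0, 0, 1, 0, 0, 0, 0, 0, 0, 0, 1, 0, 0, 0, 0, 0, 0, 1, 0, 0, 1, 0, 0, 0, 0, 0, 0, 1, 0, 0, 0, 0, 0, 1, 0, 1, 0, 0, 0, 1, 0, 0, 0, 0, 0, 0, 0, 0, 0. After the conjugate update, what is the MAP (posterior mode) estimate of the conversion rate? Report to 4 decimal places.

0.2037

The Beta prior is conjugate to a Binomial/Bernoulli likelihood; the update adds successes to α and failures to β.
Posterior: Beta(α+k, β+n−k) = Beta(3.46+9, 4.79+41) = Beta(12.46, 45.79).
Mode of Beta(a,b) for a,b>1 is (a−1)/(a+b−2) = 11.46/56.25 = 0.2037.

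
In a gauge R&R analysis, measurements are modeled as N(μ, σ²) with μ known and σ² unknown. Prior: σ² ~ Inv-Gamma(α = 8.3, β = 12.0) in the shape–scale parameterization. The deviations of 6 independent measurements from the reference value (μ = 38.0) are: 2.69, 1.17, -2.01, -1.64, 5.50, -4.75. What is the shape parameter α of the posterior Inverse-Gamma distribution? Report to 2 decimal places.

With known mean μ and an Inverse-Gamma(α, β) prior on σ², the Normal likelihood is conjugate: posterior is Inv-Gamma(α + n/2, β + Σ(xᵢ−μ)²/2).
Σ(xᵢ−μ)² = (2.69)² + (1.17)² + (-2.01)² + (-1.64)² + (5.50)² + (-4.75)² = 68.1472.
Posterior: Inv-Gamma(8.3 + 6/2, 12.0 + 68.1472/2) = Inv-Gamma(11.30, 46.07360).
Posterior α = 11.30.

11.30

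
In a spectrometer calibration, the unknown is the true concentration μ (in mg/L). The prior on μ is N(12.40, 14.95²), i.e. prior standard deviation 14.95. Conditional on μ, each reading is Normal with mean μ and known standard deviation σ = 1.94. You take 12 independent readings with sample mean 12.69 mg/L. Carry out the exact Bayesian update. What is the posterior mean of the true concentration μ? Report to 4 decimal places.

For Normal data with known variance σ², a Normal(μ₀, σ₀²) prior on μ is conjugate. Posterior precision = 1/σ₀² + n/σ²; posterior mean is the precision-weighted average of μ₀ and x̄.
n·x̄ = 12·12.69 = 152.28.
σ₀² = 14.95² = 223.5025, σ² = 1.94² = 3.7636; σ² + n·σ₀² = 3.7636 + 12·223.5025 = 2685.7936.
Posterior mean = (μ₀/σ₀² + n·x̄/σ²)/(1/σ₀² + n/σ²) = (σ²·μ₀ + σ₀²·n·x̄)/(σ² + n·σ₀²) = (3.7636·12.40 + 223.5025·152.28)/2685.7936 = 34081.62934/2685.7936 = 12.6896.

12.6896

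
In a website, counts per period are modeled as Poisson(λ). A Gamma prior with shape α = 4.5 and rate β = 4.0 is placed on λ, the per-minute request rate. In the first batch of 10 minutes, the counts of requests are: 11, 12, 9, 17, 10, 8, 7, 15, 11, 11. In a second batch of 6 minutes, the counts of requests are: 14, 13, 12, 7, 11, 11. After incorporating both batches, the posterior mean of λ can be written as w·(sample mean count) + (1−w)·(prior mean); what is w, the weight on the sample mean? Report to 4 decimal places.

With a Gamma(shape α, rate β) prior, the Poisson likelihood is conjugate: the posterior is Gamma(α + ΣXᵢ, β + n).
Total number of minutes: n = 10 + 6 = 16.
Posterior mean = (α₀+S)/(β₀+n) = [n/(β₀+n)]·(S/n) + [β₀/(β₀+n)]·(α₀/β₀), so only n and β₀ enter the weight.
Weight on data w = n/(β₀+n) = 16/(4.0+16) = 16/20.0 = 0.8000.

0.8000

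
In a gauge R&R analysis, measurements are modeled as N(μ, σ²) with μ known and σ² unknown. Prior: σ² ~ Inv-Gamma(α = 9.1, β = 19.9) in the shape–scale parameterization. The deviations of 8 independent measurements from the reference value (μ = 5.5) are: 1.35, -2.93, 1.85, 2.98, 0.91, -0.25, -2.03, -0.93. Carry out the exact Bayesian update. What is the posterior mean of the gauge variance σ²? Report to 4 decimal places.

2.8259

With known mean μ and an Inverse-Gamma(α, β) prior on σ², the Normal likelihood is conjugate: posterior is Inv-Gamma(α + n/2, β + Σ(xᵢ−μ)²/2).
Σ(xᵢ−μ)² = (1.35)² + (-2.93)² + (1.85)² + (2.98)² + (0.91)² + (-0.25)² + (-2.03)² + (-0.93)² = 28.5867.
Posterior: Inv-Gamma(9.1 + 8/2, 19.9 + 28.5867/2) = Inv-Gamma(13.10, 34.19335).
E[σ²|data] = β/(α−1) = 34.19335/12.10 = 2.8259.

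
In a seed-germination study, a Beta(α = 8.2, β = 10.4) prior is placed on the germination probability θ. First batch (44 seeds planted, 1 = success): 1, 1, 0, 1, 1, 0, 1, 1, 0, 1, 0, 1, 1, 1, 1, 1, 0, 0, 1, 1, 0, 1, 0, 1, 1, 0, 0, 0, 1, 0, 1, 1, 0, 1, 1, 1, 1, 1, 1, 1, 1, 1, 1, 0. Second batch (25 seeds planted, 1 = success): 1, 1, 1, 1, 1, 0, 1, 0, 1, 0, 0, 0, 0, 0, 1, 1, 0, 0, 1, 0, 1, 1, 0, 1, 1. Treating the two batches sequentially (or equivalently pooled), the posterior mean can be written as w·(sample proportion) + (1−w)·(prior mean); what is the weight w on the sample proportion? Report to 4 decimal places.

The Beta prior is conjugate to a Binomial/Bernoulli likelihood; the update adds successes to α and failures to β.
Total number of seeds planted: n = 44 + 25 = 69.
Posterior mean = (α₀+k)/(α₀+β₀+n) = [n/(α₀+β₀+n)]·(k/n) + [(α₀+β₀)/(α₀+β₀+n)]·α₀/(α₀+β₀), so only n and the prior enter the weight.
The weight on the data is w = n/(α₀+β₀+n) = 69/(8.2+10.4+69) = 69/87.6 = 0.7877.

0.7877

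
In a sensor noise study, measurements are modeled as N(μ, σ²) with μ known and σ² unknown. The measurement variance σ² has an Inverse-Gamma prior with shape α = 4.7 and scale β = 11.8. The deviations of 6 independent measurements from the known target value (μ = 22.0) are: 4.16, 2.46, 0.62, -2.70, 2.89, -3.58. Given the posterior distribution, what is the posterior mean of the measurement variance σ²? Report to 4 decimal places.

With known mean μ and an Inverse-Gamma(α, β) prior on σ², the Normal likelihood is conjugate: posterior is Inv-Gamma(α + n/2, β + Σ(xᵢ−μ)²/2).
Σ(xᵢ−μ)² = (4.16)² + (2.46)² + (0.62)² + (-2.70)² + (2.89)² + (-3.58)² = 52.2001.
Posterior: Inv-Gamma(4.7 + 6/2, 11.8 + 52.2001/2) = Inv-Gamma(7.70, 37.90005).
E[σ²|data] = β/(α−1) = 37.90005/6.70 = 5.6567.

5.6567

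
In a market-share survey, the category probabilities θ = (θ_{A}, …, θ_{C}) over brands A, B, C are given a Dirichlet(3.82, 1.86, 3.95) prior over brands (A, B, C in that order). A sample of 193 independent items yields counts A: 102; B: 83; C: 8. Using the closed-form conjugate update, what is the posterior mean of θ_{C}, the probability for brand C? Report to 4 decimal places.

The Dirichlet prior is conjugate to the Multinomial likelihood: each posterior αⱼ = prior αⱼ + observed count nⱼ.
Posterior concentration: (105.82, 84.86, 11.95), total = 202.63.
E[θ_{C}|data] = α_{C}/Σα = 11.95/202.63 = 0.0590.

0.0590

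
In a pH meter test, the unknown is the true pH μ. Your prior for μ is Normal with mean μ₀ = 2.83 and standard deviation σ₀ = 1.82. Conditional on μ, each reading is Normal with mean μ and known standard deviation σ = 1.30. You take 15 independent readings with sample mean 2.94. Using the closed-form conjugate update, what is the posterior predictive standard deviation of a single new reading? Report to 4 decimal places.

For Normal data with known variance σ², a Normal(μ₀, σ₀²) prior on μ is conjugate. Posterior precision = 1/σ₀² + n/σ²; posterior mean is the precision-weighted average of μ₀ and x̄.
σ₀² = 1.82² = 3.3124, σ² = 1.30² = 1.69; σ² + n·σ₀² = 1.69 + 15·3.3124 = 51.376.
Posterior precision = 1/σ₀² + n/σ² = 1/3.3124 + 15/1.69 = (σ² + n·σ₀²)/(σ₀²σ²) = 51.376/(3.3124·1.69); posterior variance σₙ² = σ₀²σ²/(σ² + n·σ₀²) = 3.3124·1.69/51.376 = 0.108961.
Predictive variance for one new observation = σₙ² + σ² = 3.3124·1.69/51.376 + 1.69 = σ²·(σ₀² + 51.376)/51.376 = 1.69·54.6884/51.376 = 1.798961; SD = √(1.69·54.6884/51.376) = 1.3413.

1.3413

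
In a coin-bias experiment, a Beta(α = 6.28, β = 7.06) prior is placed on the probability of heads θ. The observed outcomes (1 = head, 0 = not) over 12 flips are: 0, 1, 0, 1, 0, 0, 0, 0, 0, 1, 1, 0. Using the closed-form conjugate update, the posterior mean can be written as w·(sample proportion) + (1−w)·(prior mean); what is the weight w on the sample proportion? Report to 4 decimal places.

0.4736

The Beta prior is conjugate to a Binomial/Bernoulli likelihood; the update adds successes to α and failures to β.
Posterior mean = (α₀+k)/(α₀+β₀+n) = [n/(α₀+β₀+n)]·(k/n) + [(α₀+β₀)/(α₀+β₀+n)]·α₀/(α₀+β₀), so only n and the prior enter the weight.
The weight on the data is w = n/(α₀+β₀+n) = 12/(6.28+7.06+12) = 12/25.34 = 0.4736.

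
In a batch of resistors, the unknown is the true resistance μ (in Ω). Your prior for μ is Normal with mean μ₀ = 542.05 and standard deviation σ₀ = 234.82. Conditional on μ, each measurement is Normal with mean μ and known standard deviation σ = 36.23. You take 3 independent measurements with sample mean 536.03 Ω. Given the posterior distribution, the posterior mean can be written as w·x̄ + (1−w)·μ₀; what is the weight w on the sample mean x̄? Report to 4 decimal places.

For Normal data with known variance σ², a Normal(μ₀, σ₀²) prior on μ is conjugate. Posterior precision = 1/σ₀² + n/σ²; posterior mean is the precision-weighted average of μ₀ and x̄.
σ₀² = 234.82² = 55140.4324, σ² = 36.23² = 1312.6129. Prior precision 1/σ₀² = 1/55140.4324; data precision n/σ² = 3/1312.6129.
w = (n/σ²)/(1/σ₀² + n/σ²) = n·σ₀²/(σ² + n·σ₀²) = 3·55140.4324/(1312.6129 + 3·55140.4324) = 165421.2972/166733.9101 = 0.9921.

0.9921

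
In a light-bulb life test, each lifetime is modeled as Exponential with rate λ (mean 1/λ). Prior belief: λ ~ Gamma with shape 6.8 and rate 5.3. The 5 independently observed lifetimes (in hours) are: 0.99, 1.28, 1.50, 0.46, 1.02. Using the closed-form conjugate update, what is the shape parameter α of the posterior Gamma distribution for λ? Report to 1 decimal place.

With a Gamma(shape α, rate β) prior on the exponential rate λ, the posterior after n observations with total T = Σxᵢ is Gamma(α+n, β+T).
Sum of observations T = 5.25 hours; n = 5.
Posterior: Gamma(6.8+5, 5.3+5.25) = Gamma(11.8, 10.55).
Posterior α = 11.8.

11.8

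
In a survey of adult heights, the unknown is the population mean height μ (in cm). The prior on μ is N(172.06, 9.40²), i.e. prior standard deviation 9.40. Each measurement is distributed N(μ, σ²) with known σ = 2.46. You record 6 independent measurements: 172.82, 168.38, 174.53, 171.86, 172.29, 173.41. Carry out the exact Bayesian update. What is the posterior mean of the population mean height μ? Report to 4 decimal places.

172.2133

For Normal data with known variance σ², a Normal(μ₀, σ₀²) prior on μ is conjugate. Posterior precision = 1/σ₀² + n/σ²; posterior mean is the precision-weighted average of μ₀ and x̄.
Σxᵢ = 172.82 + 168.38 + 174.53 + 171.86 + 172.29 + 173.41 = 1033.29, so n·x̄ = 1033.29.
σ₀² = 9.40² = 88.36, σ² = 2.46² = 6.0516; σ² + n·σ₀² = 6.0516 + 6·88.36 = 536.2116.
Posterior mean = (μ₀/σ₀² + n·x̄/σ²)/(1/σ₀² + n/σ²) = (σ²·μ₀ + σ₀²·n·x̄)/(σ² + n·σ₀²) = (6.0516·172.06 + 88.36·1033.29)/536.2116 = 92342.742696/536.2116 = 172.2133.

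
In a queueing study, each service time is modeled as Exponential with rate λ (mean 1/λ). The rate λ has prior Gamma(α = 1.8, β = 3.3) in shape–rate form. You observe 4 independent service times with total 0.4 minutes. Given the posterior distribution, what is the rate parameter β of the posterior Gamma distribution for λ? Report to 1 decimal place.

With a Gamma(shape α, rate β) prior on the exponential rate λ, the posterior after n observations with total T = Σxᵢ is Gamma(α+n, β+T).
Posterior: Gamma(1.8+4, 3.3+0.4) = Gamma(5.8, 3.7).
Posterior β = 3.7.

3.7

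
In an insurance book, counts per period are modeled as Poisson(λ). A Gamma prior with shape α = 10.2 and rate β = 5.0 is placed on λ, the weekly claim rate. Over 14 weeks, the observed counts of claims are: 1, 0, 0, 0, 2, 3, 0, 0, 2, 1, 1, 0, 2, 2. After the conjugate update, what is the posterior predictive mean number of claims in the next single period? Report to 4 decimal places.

1.2737

With a Gamma(shape α, rate β) prior, the Poisson likelihood is conjugate: the posterior is Gamma(α + ΣXᵢ, β + n).
Sum of counts S = 14 over n = 14 weeks.
Posterior: Gamma(α+S, β+n) = Gamma(10.2+14, 5.0+14) = Gamma(24.2, 19.0).
The predictive distribution for one future period is NegBinom with mean α/β = 1.2737.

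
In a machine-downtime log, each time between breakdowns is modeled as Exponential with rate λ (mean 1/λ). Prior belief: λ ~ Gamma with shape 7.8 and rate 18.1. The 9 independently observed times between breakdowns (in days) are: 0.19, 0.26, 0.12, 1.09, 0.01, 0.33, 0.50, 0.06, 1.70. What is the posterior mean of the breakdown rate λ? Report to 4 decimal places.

0.7513

With a Gamma(shape α, rate β) prior on the exponential rate λ, the posterior after n observations with total T = Σxᵢ is Gamma(α+n, β+T).
Sum of observations T = 4.26 days; n = 9.
Posterior: Gamma(7.8+9, 18.1+4.26) = Gamma(16.8, 22.36).
Posterior mean of λ = α/β = 16.8/22.36 = 0.7513.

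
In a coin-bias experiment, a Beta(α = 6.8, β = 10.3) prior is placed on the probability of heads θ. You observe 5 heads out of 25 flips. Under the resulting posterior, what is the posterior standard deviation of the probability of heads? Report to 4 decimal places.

0.0684

The Beta prior is conjugate to a Binomial/Bernoulli likelihood; the update adds successes to α and failures to β.
Posterior: Beta(α+k, β+n−k) = Beta(6.8+5, 10.3+20) = Beta(11.8, 30.3).
Var = αβ/((α+β)²(α+β+1)) = 11.8·30.3/(42.1²·43.1) = 0.00468040; SD = √0.00468040 = 0.0684.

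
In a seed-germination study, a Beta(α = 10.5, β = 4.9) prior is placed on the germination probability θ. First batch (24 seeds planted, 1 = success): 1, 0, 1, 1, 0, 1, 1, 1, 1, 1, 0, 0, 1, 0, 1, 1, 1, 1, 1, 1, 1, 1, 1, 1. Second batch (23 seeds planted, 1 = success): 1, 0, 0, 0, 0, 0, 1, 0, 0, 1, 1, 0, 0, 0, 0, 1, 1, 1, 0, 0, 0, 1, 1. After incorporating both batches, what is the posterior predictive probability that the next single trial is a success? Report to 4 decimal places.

The Beta prior is conjugate to a Binomial/Bernoulli likelihood; the update adds successes to α and failures to β.
After batch 1: Beta(10.5+19, 4.9+5) = Beta(29.5, 9.9).
After batch 2: Beta(29.5+9, 9.9+14) = Beta(38.5, 23.9).
For a single future Bernoulli trial, P(success | data) = α/(α+β) = 0.6170.

0.6170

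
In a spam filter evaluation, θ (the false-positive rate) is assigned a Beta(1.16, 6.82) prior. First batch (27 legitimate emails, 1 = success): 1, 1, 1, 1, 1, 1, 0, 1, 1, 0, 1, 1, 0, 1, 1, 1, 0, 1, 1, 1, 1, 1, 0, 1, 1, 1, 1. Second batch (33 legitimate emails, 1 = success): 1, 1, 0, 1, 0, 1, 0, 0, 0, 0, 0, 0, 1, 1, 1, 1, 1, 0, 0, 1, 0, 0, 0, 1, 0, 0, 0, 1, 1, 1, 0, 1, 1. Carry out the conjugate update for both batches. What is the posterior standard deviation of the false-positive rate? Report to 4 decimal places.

The Beta prior is conjugate to a Binomial/Bernoulli likelihood; the update adds successes to α and failures to β.
After batch 1: Beta(1.16+22, 6.82+5) = Beta(23.16, 11.82).
After batch 2: Beta(23.16+16, 11.82+17) = Beta(39.16, 28.82).
Var = αβ/((α+β)²(α+β+1)) = 39.16·28.82/(67.98²·68.98) = 0.00354039; SD = √0.00354039 = 0.0595.

0.0595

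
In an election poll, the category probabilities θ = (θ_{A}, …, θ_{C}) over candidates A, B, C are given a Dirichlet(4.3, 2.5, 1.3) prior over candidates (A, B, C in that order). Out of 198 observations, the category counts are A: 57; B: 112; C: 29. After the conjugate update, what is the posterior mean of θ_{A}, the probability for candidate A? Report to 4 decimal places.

0.2974

The Dirichlet prior is conjugate to the Multinomial likelihood: each posterior αⱼ = prior αⱼ + observed count nⱼ.
Posterior concentration: (61.3, 114.5, 30.3), total = 206.1.
E[θ_{A}|data] = α_{A}/Σα = 61.3/206.1 = 0.2974.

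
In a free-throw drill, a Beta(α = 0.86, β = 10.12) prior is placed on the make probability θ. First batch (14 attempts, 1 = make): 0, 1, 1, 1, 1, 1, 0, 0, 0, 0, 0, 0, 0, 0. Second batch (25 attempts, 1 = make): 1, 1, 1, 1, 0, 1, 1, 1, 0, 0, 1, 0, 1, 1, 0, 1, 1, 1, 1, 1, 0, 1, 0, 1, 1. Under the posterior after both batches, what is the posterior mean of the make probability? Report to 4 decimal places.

The Beta prior is conjugate to a Binomial/Bernoulli likelihood; the update adds successes to α and failures to β.
After batch 1: Beta(0.86+5, 10.12+9) = Beta(5.86, 19.12).
After batch 2: Beta(5.86+18, 19.12+7) = Beta(23.86, 26.12).
Posterior mean = α/(α+β) = 23.86/49.98 = 0.4774.

0.4774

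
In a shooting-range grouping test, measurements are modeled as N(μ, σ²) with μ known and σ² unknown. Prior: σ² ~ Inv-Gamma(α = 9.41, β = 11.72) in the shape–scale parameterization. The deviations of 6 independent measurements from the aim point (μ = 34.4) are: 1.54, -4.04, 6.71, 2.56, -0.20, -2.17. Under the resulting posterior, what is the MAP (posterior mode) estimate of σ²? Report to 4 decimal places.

With known mean μ and an Inverse-Gamma(α, β) prior on σ², the Normal likelihood is conjugate: posterior is Inv-Gamma(α + n/2, β + Σ(xᵢ−μ)²/2).
Σ(xᵢ−μ)² = (1.54)² + (-4.04)² + (6.71)² + (2.56)² + (-0.20)² + (-2.17)² = 75.0198.
Posterior: Inv-Gamma(9.41 + 6/2, 11.72 + 75.0198/2) = Inv-Gamma(12.41, 49.22990).
Mode = β/(α+1) = 49.22990/13.41 = 3.6711.

3.6711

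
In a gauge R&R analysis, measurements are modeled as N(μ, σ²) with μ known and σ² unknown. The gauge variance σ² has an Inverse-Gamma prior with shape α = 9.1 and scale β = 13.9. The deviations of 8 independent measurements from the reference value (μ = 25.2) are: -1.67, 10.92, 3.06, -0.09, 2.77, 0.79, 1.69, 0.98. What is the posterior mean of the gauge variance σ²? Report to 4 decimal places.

With known mean μ and an Inverse-Gamma(α, β) prior on σ², the Normal likelihood is conjugate: posterior is Inv-Gamma(α + n/2, β + Σ(xᵢ−μ)²/2).
Σ(xᵢ−μ)² = (-1.67)² + (10.92)² + (3.06)² + (-0.09)² + (2.77)² + (0.79)² + (1.69)² + (0.98)² = 143.5205.
Posterior: Inv-Gamma(9.1 + 8/2, 13.9 + 143.5205/2) = Inv-Gamma(13.10, 85.66025).
E[σ²|data] = β/(α−1) = 85.66025/12.10 = 7.0794.

7.0794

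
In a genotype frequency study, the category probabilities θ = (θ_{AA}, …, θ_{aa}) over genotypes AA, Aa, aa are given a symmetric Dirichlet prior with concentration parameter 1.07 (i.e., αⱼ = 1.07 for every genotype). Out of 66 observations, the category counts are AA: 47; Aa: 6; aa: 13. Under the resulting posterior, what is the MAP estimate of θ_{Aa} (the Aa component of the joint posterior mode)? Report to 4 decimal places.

The Dirichlet prior is conjugate to the Multinomial likelihood: each posterior αⱼ = prior αⱼ + observed count nⱼ.
Posterior concentration: (48.07, 7.07, 14.07), total = 69.21.
Joint mode component: (α_{Aa}−1)/(Σα−K) = 6.07/66.21 = 0.0917.

0.0917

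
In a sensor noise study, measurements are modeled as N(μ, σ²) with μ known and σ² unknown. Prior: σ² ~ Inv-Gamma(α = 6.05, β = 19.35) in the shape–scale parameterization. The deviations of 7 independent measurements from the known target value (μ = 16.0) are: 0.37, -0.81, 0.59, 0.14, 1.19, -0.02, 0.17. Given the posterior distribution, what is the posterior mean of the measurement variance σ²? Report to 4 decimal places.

With known mean μ and an Inverse-Gamma(α, β) prior on σ², the Normal likelihood is conjugate: posterior is Inv-Gamma(α + n/2, β + Σ(xᵢ−μ)²/2).
Σ(xᵢ−μ)² = (0.37)² + (-0.81)² + (0.59)² + (0.14)² + (1.19)² + (-0.02)² + (0.17)² = 2.6061.
Posterior: Inv-Gamma(6.05 + 7/2, 19.35 + 2.6061/2) = Inv-Gamma(9.55, 20.65305).
E[σ²|data] = β/(α−1) = 20.65305/8.55 = 2.4156.

2.4156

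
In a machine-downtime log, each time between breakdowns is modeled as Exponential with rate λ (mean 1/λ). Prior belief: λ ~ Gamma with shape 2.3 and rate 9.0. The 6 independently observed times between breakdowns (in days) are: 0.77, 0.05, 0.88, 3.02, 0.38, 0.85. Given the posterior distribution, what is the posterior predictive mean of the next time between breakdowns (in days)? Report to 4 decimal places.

With a Gamma(shape α, rate β) prior on the exponential rate λ, the posterior after n observations with total T = Σxᵢ is Gamma(α+n, β+T).
Sum of observations T = 5.95 days; n = 6.
Posterior: Gamma(2.3+6, 9.0+5.95) = Gamma(8.3, 14.95).
The predictive distribution for the next observation is Lomax; its mean is β/(α−1) = 14.95/7.3 = 2.0479.

2.0479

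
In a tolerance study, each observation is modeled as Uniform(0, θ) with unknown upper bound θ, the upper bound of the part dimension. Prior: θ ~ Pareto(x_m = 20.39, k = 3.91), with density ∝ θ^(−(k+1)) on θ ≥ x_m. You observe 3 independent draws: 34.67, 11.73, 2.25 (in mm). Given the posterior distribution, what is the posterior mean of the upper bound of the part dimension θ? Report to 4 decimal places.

40.5363

A Pareto(scale x_m, shape k) prior on the upper bound θ of Uniform(0, θ) is conjugate: posterior is Pareto(max(x_m, max xᵢ), k + n).
Sample maximum = 34.67; prior scale x_m = 20.39 → posterior scale = max = 34.67.
Posterior shape = 3.91 + 3 = 6.91.
E[θ|data] = k·x_m/(k−1) = 6.91·34.67/5.91 = 40.5363.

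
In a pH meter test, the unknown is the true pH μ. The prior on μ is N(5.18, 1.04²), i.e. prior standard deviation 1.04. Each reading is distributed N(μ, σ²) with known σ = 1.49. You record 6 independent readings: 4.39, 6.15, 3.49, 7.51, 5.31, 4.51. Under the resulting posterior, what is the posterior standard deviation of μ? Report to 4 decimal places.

For Normal data with known variance σ², a Normal(μ₀, σ₀²) prior on μ is conjugate. Posterior precision = 1/σ₀² + n/σ²; posterior mean is the precision-weighted average of μ₀ and x̄.
σ₀² = 1.04² = 1.0816, σ² = 1.49² = 2.2201; σ² + n·σ₀² = 2.2201 + 6·1.0816 = 8.7097.
Posterior precision = 1/σ₀² + n/σ² = 1/1.0816 + 6/2.2201 = (σ² + n·σ₀²)/(σ₀²σ²) = 8.7097/(1.0816·2.2201); posterior variance σₙ² = σ₀²σ²/(σ² + n·σ₀²) = 1.0816·2.2201/8.7097 = 0.275700.
Posterior SD = √σₙ² = √(1.0816·2.2201/8.7097) = 0.5251.

0.5251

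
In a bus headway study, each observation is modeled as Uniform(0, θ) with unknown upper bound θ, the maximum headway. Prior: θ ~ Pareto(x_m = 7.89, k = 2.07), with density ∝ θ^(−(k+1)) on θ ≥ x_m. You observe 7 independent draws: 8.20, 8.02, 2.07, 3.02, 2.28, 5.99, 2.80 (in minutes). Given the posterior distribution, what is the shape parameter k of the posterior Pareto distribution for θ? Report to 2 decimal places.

9.07

A Pareto(scale x_m, shape k) prior on the upper bound θ of Uniform(0, θ) is conjugate: posterior is Pareto(max(x_m, max xᵢ), k + n).
Sample maximum = 8.20; prior scale x_m = 7.89 → posterior scale = max = 8.20.
Posterior shape = 2.07 + 7 = 9.07.
Posterior shape k = 9.07.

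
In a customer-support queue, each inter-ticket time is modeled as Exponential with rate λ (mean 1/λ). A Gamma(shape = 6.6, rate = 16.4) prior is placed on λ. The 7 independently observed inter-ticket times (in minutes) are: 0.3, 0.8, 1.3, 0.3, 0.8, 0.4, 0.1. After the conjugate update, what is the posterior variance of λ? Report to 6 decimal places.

With a Gamma(shape α, rate β) prior on the exponential rate λ, the posterior after n observations with total T = Σxᵢ is Gamma(α+n, β+T).
Sum of observations T = 4.0 minutes; n = 7.
Posterior: Gamma(6.6+7, 16.4+4.0) = Gamma(13.6, 20.4).
Var = α/β² = 0.032680.

0.032680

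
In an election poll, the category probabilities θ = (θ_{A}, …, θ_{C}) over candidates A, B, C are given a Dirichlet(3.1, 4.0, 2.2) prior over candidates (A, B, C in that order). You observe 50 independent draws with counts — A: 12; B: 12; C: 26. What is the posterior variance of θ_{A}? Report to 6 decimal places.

The Dirichlet prior is conjugate to the Multinomial likelihood: each posterior αⱼ = prior αⱼ + observed count nⱼ.
Posterior concentration: (15.1, 16.0, 28.2), total = 59.3.
Var[θ_j] = α_j(Σα−α_j)/((Σα)²(Σα+1)) = 15.1·44.2/(59.3²·60.3) = 0.003148.

0.003148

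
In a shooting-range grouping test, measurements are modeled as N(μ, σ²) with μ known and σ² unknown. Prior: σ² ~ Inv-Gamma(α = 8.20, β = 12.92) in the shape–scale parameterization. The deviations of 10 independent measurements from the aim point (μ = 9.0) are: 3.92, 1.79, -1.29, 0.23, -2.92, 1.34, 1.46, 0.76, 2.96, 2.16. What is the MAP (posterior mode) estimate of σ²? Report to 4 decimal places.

2.5558

With known mean μ and an Inverse-Gamma(α, β) prior on σ², the Normal likelihood is conjugate: posterior is Inv-Gamma(α + n/2, β + Σ(xᵢ−μ)²/2).
Σ(xᵢ−μ)² = (3.92)² + (1.79)² + (-1.29)² + (0.23)² + (-2.92)² + (1.34)² + (1.46)² + (0.76)² + (2.96)² + (2.16)² = 46.7459.
Posterior: Inv-Gamma(8.20 + 10/2, 12.92 + 46.7459/2) = Inv-Gamma(13.20, 36.29295).
Mode = β/(α+1) = 36.29295/14.20 = 2.5558.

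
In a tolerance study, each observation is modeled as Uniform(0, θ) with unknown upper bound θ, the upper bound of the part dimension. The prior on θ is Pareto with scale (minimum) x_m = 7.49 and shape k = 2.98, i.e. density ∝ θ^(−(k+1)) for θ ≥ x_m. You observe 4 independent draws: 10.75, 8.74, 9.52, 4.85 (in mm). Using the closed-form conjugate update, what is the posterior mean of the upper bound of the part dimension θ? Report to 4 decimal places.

A Pareto(scale x_m, shape k) prior on the upper bound θ of Uniform(0, θ) is conjugate: posterior is Pareto(max(x_m, max xᵢ), k + n).
Sample maximum = 10.75; prior scale x_m = 7.49 → posterior scale = max = 10.75.
Posterior shape = 2.98 + 4 = 6.98.
E[θ|data] = k·x_m/(k−1) = 6.98·10.75/5.98 = 12.5477.

12.5477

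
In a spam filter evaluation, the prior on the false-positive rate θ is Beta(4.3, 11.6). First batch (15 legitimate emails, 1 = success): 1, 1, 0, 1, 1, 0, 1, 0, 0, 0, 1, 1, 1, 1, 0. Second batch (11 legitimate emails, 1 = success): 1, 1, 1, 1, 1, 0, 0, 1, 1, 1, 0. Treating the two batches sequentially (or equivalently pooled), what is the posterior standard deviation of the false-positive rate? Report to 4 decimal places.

The Beta prior is conjugate to a Binomial/Bernoulli likelihood; the update adds successes to α and failures to β.
After batch 1: Beta(4.3+9, 11.6+6) = Beta(13.3, 17.6).
After batch 2: Beta(13.3+8, 17.6+3) = Beta(21.3, 20.6).
Var = αβ/((α+β)²(α+β+1)) = 21.3·20.6/(41.9²·42.9) = 0.00582588; SD = √0.00582588 = 0.0763.

0.0763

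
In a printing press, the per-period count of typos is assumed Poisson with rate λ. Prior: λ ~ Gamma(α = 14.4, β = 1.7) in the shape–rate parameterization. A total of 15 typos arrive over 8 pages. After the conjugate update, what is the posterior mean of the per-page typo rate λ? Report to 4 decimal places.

With a Gamma(shape α, rate β) prior, the Poisson likelihood is conjugate: the posterior is Gamma(α + ΣXᵢ, β + n).
Posterior: Gamma(α+S, β+n) = Gamma(14.4+15, 1.7+8) = Gamma(29.4, 9.7).
Posterior mean = α/β = 29.4/9.7 = 3.0309.

3.0309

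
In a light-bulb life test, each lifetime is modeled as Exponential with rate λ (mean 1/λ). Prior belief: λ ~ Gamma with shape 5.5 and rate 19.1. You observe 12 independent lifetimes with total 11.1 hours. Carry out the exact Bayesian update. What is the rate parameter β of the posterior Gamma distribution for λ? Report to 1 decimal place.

30.2

With a Gamma(shape α, rate β) prior on the exponential rate λ, the posterior after n observations with total T = Σxᵢ is Gamma(α+n, β+T).
Posterior: Gamma(5.5+12, 19.1+11.1) = Gamma(17.5, 30.2).
Posterior β = 30.2.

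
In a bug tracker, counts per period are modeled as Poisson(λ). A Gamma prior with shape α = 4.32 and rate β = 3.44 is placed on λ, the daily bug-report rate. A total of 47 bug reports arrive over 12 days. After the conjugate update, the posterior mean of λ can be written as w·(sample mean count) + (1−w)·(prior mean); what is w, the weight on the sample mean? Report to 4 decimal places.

0.7772

With a Gamma(shape α, rate β) prior, the Poisson likelihood is conjugate: the posterior is Gamma(α + ΣXᵢ, β + n).
Posterior mean = (α₀+S)/(β₀+n) = [n/(β₀+n)]·(S/n) + [β₀/(β₀+n)]·(α₀/β₀), so only n and β₀ enter the weight.
Weight on data w = n/(β₀+n) = 12/(3.44+12) = 12/15.44 = 0.7772.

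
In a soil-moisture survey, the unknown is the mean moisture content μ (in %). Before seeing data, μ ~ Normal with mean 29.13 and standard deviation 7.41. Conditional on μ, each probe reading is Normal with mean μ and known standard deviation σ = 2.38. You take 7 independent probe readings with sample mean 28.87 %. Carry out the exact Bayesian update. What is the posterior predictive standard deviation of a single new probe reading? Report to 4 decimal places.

2.5420

For Normal data with known variance σ², a Normal(μ₀, σ₀²) prior on μ is conjugate. Posterior precision = 1/σ₀² + n/σ²; posterior mean is the precision-weighted average of μ₀ and x̄.
σ₀² = 7.41² = 54.9081, σ² = 2.38² = 5.6644; σ² + n·σ₀² = 5.6644 + 7·54.9081 = 390.0211.
Posterior precision = 1/σ₀² + n/σ² = 1/54.9081 + 7/5.6644 = (σ² + n·σ₀²)/(σ₀²σ²) = 390.0211/(54.9081·5.6644); posterior variance σₙ² = σ₀²σ²/(σ² + n·σ₀²) = 54.9081·5.6644/390.0211 = 0.797448.
Predictive variance for one new observation = σₙ² + σ² = 54.9081·5.6644/390.0211 + 5.6644 = σ²·(σ₀² + 390.0211)/390.0211 = 5.6644·444.9292/390.0211 = 6.461848; SD = √(5.6644·444.9292/390.0211) = 2.5420.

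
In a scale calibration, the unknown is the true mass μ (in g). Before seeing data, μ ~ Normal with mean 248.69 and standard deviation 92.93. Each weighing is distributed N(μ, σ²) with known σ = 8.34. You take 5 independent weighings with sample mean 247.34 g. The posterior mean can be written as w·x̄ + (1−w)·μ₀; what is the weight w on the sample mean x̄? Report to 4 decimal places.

For Normal data with known variance σ², a Normal(μ₀, σ₀²) prior on μ is conjugate. Posterior precision = 1/σ₀² + n/σ²; posterior mean is the precision-weighted average of μ₀ and x̄.
σ₀² = 92.93² = 8635.9849, σ² = 8.34² = 69.5556. Prior precision 1/σ₀² = 1/8635.9849; data precision n/σ² = 5/69.5556.
w = (n/σ²)/(1/σ₀² + n/σ²) = n·σ₀²/(σ² + n·σ₀²) = 5·8635.9849/(69.5556 + 5·8635.9849) = 43179.9245/43249.4801 = 0.9984.

0.9984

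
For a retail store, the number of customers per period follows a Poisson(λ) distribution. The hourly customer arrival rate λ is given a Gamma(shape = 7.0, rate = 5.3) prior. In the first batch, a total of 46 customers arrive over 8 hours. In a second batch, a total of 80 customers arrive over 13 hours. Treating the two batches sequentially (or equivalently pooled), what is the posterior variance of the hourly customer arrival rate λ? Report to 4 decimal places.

With a Gamma(shape α, rate β) prior, the Poisson likelihood is conjugate: the posterior is Gamma(α + ΣXᵢ, β + n).
After batch 1: Gamma(α+S, β+n) = Gamma(7.0+46, 5.3+8) = Gamma(53.0, 13.3).
After batch 2: Gamma(α+S, β+n) = Gamma(53.0+80, 13.3+13) = Gamma(133.0, 26.3).
Var = α/β² = 133.0/26.3² = 0.1923.

0.1923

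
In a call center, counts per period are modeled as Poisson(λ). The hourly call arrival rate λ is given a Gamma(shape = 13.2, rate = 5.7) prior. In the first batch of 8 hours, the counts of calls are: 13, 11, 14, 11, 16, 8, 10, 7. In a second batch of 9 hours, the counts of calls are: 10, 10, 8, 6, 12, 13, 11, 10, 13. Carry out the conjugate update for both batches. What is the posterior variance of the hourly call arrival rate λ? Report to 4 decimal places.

With a Gamma(shape α, rate β) prior, the Poisson likelihood is conjugate: the posterior is Gamma(α + ΣXᵢ, β + n).
Batch 1: sum of counts S = 90 over n = 8 hours.
After batch 1: Gamma(α+S, β+n) = Gamma(13.2+90, 5.7+8) = Gamma(103.2, 13.7).
Batch 2: sum of counts S = 93 over n = 9 hours.
After batch 2: Gamma(α+S, β+n) = Gamma(103.2+93, 13.7+9) = Gamma(196.2, 22.7).
Var = α/β² = 196.2/22.7² = 0.3808.

0.3808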